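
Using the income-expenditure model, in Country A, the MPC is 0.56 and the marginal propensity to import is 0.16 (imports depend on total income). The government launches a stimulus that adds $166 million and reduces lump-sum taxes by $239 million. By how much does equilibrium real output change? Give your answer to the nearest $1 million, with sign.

Expenditure multiplier = 1/(1 − c + m) = 1/(1 − 0.56 + 0.16) = 1/0.6 ≈ 1.667.
ΔG contributes k·ΔG = (+$166 million) / 0.6 ≈ +$276.7 million.
ΔT of −$239 million changes first-round spending by −c·ΔT = +$133.84 million, contributing k·(−c·ΔT) = (+$133.84 million) / 0.6 ≈ +$223.1 million.
Net ΔY = k(ΔG − c·ΔT) = (+$299.84 million) / 0.6 ≈ +$500 million.

+$500 million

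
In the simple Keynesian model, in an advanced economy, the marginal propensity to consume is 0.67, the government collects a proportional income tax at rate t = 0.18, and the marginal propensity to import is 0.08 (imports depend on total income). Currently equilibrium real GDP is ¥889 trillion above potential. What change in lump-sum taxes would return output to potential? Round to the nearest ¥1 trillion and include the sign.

Spending multiplier = 1/(1 − c(1−t) + m) = 1/(1 − 0.67×0.82 + 0.08) = 1/0.5306 ≈ 1.885.
Tax multiplier = −c·k = −0.67/0.5306 ≈ −1.263. Need ΔY = −¥889 trillion, so ΔT = ΔY/(−c·k) = −(−¥889 trillion) × 0.5306 / 0.67 ≈ +¥704 trillion.
The government should raise lump-sum taxes by ¥704 trillion.

+¥704 trillion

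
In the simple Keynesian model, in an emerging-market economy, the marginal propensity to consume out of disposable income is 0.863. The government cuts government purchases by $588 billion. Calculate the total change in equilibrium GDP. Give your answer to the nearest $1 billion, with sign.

−$4,292 billion

Expenditure multiplier = 1/(1 − MPC) = 1/(1 − 0.863) = 1/0.137 ≈ 7.299.
ΔY = k × ΔG = (−$588 billion) / 0.137 ≈ −$4,292 billion.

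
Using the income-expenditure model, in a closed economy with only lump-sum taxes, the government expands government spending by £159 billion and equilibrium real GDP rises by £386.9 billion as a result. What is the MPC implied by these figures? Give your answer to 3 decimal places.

0.589

Implied spending multiplier k = ΔY/ΔG = 386.9/159 ≈ 2.4333.
Since k = 1/(1 − MPC), MPC = 1 − 1/k = 1 − ΔG/ΔY = 1 − 159/386.9 ≈ 0.589.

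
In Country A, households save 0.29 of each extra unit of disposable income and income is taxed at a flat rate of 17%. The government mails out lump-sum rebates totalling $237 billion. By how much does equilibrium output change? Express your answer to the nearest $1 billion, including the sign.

+$410 billion

MPC = 1 − MPS = 1 − 0.29 = 0.71.
A lump-sum tax change of −$237 billion shifts disposable income by +$237 billion; first-round consumption changes by −c × ΔT = −0.71 × (−$237 billion) = +$168.27 billion.
Expenditure multiplier = 1/(1 − c(1−t)) = 1/(1 − 0.71×0.83) = 1/0.4107 ≈ 2.435.
The tax multiplier is −c × k ≈ −1.729, so ΔY = k × (−c·ΔT) = (+$168.27 billion) / 0.4107 ≈ +$410 billion.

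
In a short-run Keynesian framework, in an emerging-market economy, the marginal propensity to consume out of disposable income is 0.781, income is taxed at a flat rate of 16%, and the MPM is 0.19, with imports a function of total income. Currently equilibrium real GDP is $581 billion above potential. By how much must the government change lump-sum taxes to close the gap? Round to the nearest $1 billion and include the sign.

+$397 billion

Spending multiplier = 1/(1 − c(1−t) + m) = 1/(1 − 0.781×0.84 + 0.19) = 1/0.53396 ≈ 1.873.
Tax multiplier = −c·k = −0.781/0.53396 ≈ −1.463. Need ΔY = −$581 billion, so ΔT = ΔY/(−c·k) = −(−$581 billion) × 0.53396 / 0.781 ≈ +$397 billion.
The government should raise lump-sum taxes by $397 billion.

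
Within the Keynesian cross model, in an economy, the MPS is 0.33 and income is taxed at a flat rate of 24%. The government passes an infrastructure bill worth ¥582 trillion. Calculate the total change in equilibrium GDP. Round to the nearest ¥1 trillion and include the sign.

+¥1,186 trillion

MPC = 1 − MPS = 1 − 0.33 = 0.67.
Government-spending multiplier = 1/(1 − c(1−t)) = 1/(1 − 0.67×0.76) = 1/0.4908 ≈ 2.037.
ΔY = k × ΔG = (+¥582 trillion) / 0.4908 ≈ +¥1,186 trillion.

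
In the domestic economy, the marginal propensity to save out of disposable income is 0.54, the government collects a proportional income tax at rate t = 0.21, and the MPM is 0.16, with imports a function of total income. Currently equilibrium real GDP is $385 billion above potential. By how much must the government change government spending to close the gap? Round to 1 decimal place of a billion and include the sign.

MPC = 1 − MPS = 1 − 0.54 = 0.46.
Spending multiplier = 1/(1 − c(1−t) + m) = 1/(1 − 0.46×0.79 + 0.16) = 1/0.7966 ≈ 1.255.
Need ΔY = −$385 billion, so ΔG = ΔY/k = (−$385 billion) × 0.7966 ≈ −$306.7 billion.
The government should cut government spending by $306.7 billion.

−$306.7 billion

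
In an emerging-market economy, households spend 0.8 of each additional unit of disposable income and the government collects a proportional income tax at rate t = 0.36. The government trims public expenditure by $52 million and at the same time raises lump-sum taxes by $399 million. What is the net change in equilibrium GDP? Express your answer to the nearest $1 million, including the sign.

Expenditure multiplier = 1/(1 − c(1−t)) = 1/(1 − 0.8×0.64) = 1/0.488 ≈ 2.049.
ΔG contributes k·ΔG = (−$52 million) / 0.488 ≈ −$106.6 million.
ΔT of +$399 million changes first-round spending by −c·ΔT = −$319.2 million, contributing k·(−c·ΔT) = (−$319.2 million) / 0.488 ≈ −$654.1 million.
Net ΔY = k(ΔG − c·ΔT) = (−$371.2 million) / 0.488 ≈ −$761 million.

−$761 million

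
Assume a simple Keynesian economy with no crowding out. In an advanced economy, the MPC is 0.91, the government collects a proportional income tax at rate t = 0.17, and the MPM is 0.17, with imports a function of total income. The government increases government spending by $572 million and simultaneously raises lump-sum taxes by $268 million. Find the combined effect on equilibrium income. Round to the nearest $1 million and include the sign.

+$791 million

Expenditure multiplier = 1/(1 − c(1−t) + m) = 1/(1 − 0.91×0.83 + 0.17) = 1/0.4147 ≈ 2.411.
ΔG contributes k·ΔG = (+$572 million) / 0.4147 ≈ +$1,379.3 million.
ΔT of +$268 million changes first-round spending by −c·ΔT = −$243.88 million, contributing k·(−c·ΔT) = (−$243.88 million) / 0.4147 ≈ −$588.1 million.
Net ΔY = k(ΔG − c·ΔT) = (+$328.12 million) / 0.4147 ≈ +$791 million.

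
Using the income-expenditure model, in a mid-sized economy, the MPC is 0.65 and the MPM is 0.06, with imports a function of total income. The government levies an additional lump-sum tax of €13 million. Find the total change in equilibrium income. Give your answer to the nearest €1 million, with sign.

A lump-sum tax change of +€13 million shifts disposable income by −€13 million; first-round consumption changes by −c × ΔT = −0.65 × (+€13 million) = −€8.45 million.
Expenditure multiplier = 1/(1 − c + m) = 1/(1 − 0.65 + 0.06) = 1/0.41 ≈ 2.439.
The tax multiplier is −c × k ≈ −1.585, so ΔY = k × (−c·ΔT) = (−€8.45 million) / 0.41 ≈ −€21 million.

−€21 million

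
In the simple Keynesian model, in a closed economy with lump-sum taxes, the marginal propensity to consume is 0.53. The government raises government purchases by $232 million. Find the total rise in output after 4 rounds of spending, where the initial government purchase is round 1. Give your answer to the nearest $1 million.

$455 million

Round 1 adds ΔG = $232 million; each later round is MPC = 0.53 times the previous.
After 4 rounds: 232 + 122.96 + 65.1688 + 34.539464 = ΔG·(1 − c^4)/(1 − c) = 232 × (1 − 0.07890481)/0.47 ≈ $455 million.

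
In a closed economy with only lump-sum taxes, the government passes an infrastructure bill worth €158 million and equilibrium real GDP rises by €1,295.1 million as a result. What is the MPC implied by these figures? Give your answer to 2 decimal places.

0.88

Implied spending multiplier k = ΔY/ΔG = 1,295.1/158 ≈ 8.1968.
Since k = 1/(1 − MPC), MPC = 1 − 1/k = 1 − ΔG/ΔY = 1 − 158/1,295.1 ≈ 0.88.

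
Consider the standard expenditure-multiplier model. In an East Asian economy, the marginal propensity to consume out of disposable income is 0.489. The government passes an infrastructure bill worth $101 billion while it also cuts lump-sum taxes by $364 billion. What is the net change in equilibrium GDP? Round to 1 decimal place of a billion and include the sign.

Expenditure multiplier = 1/(1 − MPC) = 1/(1 − 0.489) = 1/0.511 ≈ 1.957.
ΔG contributes k·ΔG = (+$101 billion) / 0.511 ≈ +$197.7 billion.
ΔT of −$364 billion changes first-round spending by −c·ΔT = +$177.996 billion, contributing k·(−c·ΔT) = (+$177.996 billion) / 0.511 ≈ +$348.3 billion.
Net ΔY = k(ΔG − c·ΔT) = (+$278.996 billion) / 0.511 ≈ +$546 billion.

+$546.0 billion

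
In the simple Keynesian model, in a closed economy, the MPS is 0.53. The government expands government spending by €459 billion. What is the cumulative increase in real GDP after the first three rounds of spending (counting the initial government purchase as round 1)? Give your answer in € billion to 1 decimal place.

MPC = 1 − MPS = 1 − 0.53 = 0.47.
Round 1 adds ΔG = €459 billion; each later round is MPC = 0.47 times the previous.
After 3 rounds: 459 + 215.73 + 101.3931 = ΔG·(1 − c^3)/(1 − c) = 459 × (1 − 0.103823)/0.53 ≈ €776.1 billion.

€776.1 billion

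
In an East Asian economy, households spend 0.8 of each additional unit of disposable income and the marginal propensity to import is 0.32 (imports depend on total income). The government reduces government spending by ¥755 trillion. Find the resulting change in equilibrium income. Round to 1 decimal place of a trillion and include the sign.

Government-spending multiplier = 1/(1 − c + m) = 1/(1 − 0.8 + 0.32) = 1/0.52 ≈ 1.923.
ΔY = k × ΔG = (−¥755 trillion) / 0.52 ≈ −¥1,451.9 trillion.

−¥1,451.9 trillion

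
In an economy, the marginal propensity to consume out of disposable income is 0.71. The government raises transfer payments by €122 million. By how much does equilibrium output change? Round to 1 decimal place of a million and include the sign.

The transfer change shifts disposable income by +€122 million, so first-round consumption changes by c·ΔTR = 0.71 × (+€122 million) = +€86.62 million.
Expenditure multiplier = 1/(1 − MPC) = 1/(1 − 0.71) = 1/0.29 ≈ 3.448.
The transfer multiplier is c × k ≈ 2.448, so ΔY = k × (c·ΔTR) = (+€86.62 million) / 0.29 ≈ +€298.7 million.

+€298.7 million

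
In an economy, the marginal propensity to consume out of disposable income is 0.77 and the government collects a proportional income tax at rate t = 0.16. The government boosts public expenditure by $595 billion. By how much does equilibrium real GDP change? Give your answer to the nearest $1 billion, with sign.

Spending multiplier = 1/(1 − c(1−t)) = 1/(1 − 0.77×0.84) = 1/0.3532 ≈ 2.831.
ΔY = k × ΔG = (+$595 billion) / 0.3532 ≈ +$1,685 billion.

+$1,685 billion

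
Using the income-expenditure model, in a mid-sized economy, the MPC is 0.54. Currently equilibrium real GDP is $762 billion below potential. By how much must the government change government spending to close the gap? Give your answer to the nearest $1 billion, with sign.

+$351 billion

Spending multiplier = 1/(1 − MPC) = 1/(1 − 0.54) = 1/0.46 ≈ 2.174.
Need ΔY = +$762 billion, so ΔG = ΔY/k = (+$762 billion) × 0.46 ≈ +$351 billion.
The government should increase government spending by $351 billion.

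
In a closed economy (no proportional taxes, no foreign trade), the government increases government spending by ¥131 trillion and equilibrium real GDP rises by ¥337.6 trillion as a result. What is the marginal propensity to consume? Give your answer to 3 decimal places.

0.612

Implied spending multiplier k = ΔY/ΔG = 337.6/131 ≈ 2.5771.
Since k = 1/(1 − MPC), MPC = 1 − 1/k = 1 − ΔG/ΔY = 1 − 131/337.6 ≈ 0.612.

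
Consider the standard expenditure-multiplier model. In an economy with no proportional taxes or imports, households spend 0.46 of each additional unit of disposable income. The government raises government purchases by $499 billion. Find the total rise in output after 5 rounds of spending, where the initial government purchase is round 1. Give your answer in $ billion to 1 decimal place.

Round 1 adds ΔG = $499 billion; each later round is MPC = 0.46 times the previous.
After 5 rounds: 499 + 229.54 + 105.5884 + 48.570664 + 22.34250544 = ΔG·(1 − c^5)/(1 − c) = 499 × (1 − 0.0205962976)/0.54 ≈ $905 billion.

$905.0 billion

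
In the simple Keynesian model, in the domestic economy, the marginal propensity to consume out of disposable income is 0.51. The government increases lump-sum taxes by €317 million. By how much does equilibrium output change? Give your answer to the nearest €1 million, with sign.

A lump-sum tax change of +€317 million shifts disposable income by −€317 million; first-round consumption changes by −c × ΔT = −0.51 × (+€317 million) = −€161.67 million.
Expenditure multiplier = 1/(1 − MPC) = 1/(1 − 0.51) = 1/0.49 ≈ 2.041.
The tax multiplier is −c × k ≈ −1.041, so ΔY = k × (−c·ΔT) = (−€161.67 million) / 0.49 ≈ −€330 million.

−€330 million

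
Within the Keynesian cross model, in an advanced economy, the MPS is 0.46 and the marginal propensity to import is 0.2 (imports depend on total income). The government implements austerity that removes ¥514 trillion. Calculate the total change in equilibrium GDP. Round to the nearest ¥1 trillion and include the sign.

−¥779 trillion

MPC = 1 − MPS = 1 − 0.46 = 0.54.
Expenditure multiplier = 1/(1 − c + m) = 1/(1 − 0.54 + 0.2) = 1/0.66 ≈ 1.515.
ΔY = k × ΔG = (−¥514 trillion) / 0.66 ≈ −¥779 trillion.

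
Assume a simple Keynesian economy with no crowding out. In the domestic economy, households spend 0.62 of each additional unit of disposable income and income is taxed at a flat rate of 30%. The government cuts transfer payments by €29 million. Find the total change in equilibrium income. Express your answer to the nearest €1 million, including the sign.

The transfer change shifts disposable income by −€29 million, so first-round consumption changes by c·ΔTR = 0.62 × (−€29 million) = −€17.98 million.
Expenditure multiplier = 1/(1 − c(1−t)) = 1/(1 − 0.62×0.7) = 1/0.566 ≈ 1.767.
The transfer multiplier is c × k ≈ 1.095, so ΔY = k × (c·ΔTR) = (−€17.98 million) / 0.566 ≈ −€32 million.

−€32 million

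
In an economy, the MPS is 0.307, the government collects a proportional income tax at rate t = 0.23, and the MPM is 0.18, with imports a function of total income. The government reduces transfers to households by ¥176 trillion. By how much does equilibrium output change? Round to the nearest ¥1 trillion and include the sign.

MPC = 1 − MPS = 1 − 0.307 = 0.693.
The transfer change shifts disposable income by −¥176 trillion, so first-round consumption changes by c·ΔTR = 0.693 × (−¥176 trillion) = −¥121.968 trillion.
Expenditure multiplier = 1/(1 − c(1−t) + m) = 1/(1 − 0.693×0.77 + 0.18) = 1/0.64639 ≈ 1.547.
The transfer multiplier is c × k ≈ 1.072, so ΔY = k × (c·ΔTR) = (−¥121.968 trillion) / 0.64639 ≈ −¥189 trillion.

−¥189 trillion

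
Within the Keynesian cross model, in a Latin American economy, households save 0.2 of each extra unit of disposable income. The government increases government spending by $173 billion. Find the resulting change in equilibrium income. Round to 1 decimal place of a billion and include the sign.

+$865.0 billion

MPC = 1 − MPS = 1 − 0.2 = 0.8.
Spending multiplier = 1/(1 − MPC) = 1/(1 − 0.8) = 1/0.2 = 5.
ΔY = k × ΔG = (+$173 billion) / 0.2 = +$865 billion.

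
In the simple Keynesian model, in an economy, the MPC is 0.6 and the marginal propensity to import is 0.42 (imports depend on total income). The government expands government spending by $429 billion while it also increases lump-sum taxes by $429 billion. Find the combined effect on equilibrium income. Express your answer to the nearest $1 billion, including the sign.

+$209 billion

Expenditure multiplier = 1/(1 − c + m) = 1/(1 − 0.6 + 0.42) = 1/0.82 ≈ 1.22.
ΔG contributes k·ΔG = (+$429 billion) / 0.82 ≈ +$523.2 billion.
ΔT of +$429 billion changes first-round spending by −c·ΔT = −$257.4 billion, contributing k·(−c·ΔT) = (−$257.4 billion) / 0.82 ≈ −$313.9 billion.
Net ΔY = k(ΔG − c·ΔT) = (+$171.6 billion) / 0.82 ≈ +$209 billion.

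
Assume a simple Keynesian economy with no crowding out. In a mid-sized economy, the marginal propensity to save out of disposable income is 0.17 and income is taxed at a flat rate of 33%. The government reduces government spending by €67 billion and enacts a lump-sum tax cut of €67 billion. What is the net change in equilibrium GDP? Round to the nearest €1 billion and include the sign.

−€26 billion

MPC = 1 − MPS = 1 − 0.17 = 0.83.
Expenditure multiplier = 1/(1 − c(1−t)) = 1/(1 − 0.83×0.67) = 1/0.4439 ≈ 2.253.
ΔG contributes k·ΔG = (−€67 billion) / 0.4439 ≈ −€150.9 billion.
ΔT of −€67 billion changes first-round spending by −c·ΔT = +€55.61 billion, contributing k·(−c·ΔT) = (+€55.61 billion) / 0.4439 ≈ +€125.3 billion.
Net ΔY = k(ΔG − c·ΔT) = (−€11.39 billion) / 0.4439 ≈ −€26 billion.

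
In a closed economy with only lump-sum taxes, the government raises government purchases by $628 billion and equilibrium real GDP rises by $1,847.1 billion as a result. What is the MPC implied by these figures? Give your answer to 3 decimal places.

Implied spending multiplier k = ΔY/ΔG = 1,847.1/628 ≈ 2.9412.
Since k = 1/(1 − MPC), MPC = 1 − 1/k = 1 − ΔG/ΔY = 1 − 628/1,847.1 ≈ 0.660.

0.660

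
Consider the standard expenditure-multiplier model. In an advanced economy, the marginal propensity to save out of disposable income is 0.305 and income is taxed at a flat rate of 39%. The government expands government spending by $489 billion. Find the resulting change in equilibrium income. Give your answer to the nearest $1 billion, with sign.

+$849 billion

MPC = 1 − MPS = 1 − 0.305 = 0.695.
Spending multiplier = 1/(1 − c(1−t)) = 1/(1 − 0.695×0.61) = 1/0.57605 ≈ 1.736.
ΔY = k × ΔG = (+$489 billion) / 0.57605 ≈ +$849 billion.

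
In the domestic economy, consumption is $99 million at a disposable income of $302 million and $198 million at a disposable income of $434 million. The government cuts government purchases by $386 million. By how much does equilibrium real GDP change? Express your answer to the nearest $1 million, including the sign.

MPC = ΔC/ΔYd = (198 − 99)/(434 − 302) = 99/132 = 0.75.
Spending multiplier = 1/(1 − MPC) = 1/(1 − 0.75) = 1/0.25 = 4.
ΔY = k × ΔG = (−$386 million) / 0.25 = −$1,544 million.

−$1,544 million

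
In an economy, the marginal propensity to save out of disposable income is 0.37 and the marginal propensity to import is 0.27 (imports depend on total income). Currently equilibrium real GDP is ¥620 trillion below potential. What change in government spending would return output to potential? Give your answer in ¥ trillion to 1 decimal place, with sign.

MPC = 1 − MPS = 1 − 0.37 = 0.63.
Spending multiplier = 1/(1 − c + m) = 1/(1 − 0.63 + 0.27) = 1/0.64 ≈ 1.563.
Need ΔY = +¥620 trillion, so ΔG = ΔY/k = (+¥620 trillion) × 0.64 = +¥396.8 trillion.
The government should increase government spending by ¥396.8 trillion.

+¥396.8 trillion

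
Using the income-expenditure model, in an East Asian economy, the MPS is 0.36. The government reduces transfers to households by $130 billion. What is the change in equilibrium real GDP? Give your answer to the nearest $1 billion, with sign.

−$231 billion

MPC = 1 − MPS = 1 − 0.36 = 0.64.
The transfer change shifts disposable income by −$130 billion, so first-round consumption changes by c·ΔTR = 0.64 × (−$130 billion) = −$83.2 billion.
Expenditure multiplier = 1/(1 − MPC) = 1/(1 − 0.64) = 1/0.36 ≈ 2.778.
The transfer multiplier is c × k ≈ 1.778, so ΔY = k × (c·ΔTR) = (−$83.2 billion) / 0.36 ≈ −$231 billion.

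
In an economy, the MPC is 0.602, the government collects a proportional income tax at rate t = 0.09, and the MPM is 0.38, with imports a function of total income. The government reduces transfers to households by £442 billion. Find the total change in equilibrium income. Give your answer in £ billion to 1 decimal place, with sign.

−£319.7 billion

The transfer change shifts disposable income by −£442 billion, so first-round consumption changes by c·ΔTR = 0.602 × (−£442 billion) = −£266.084 billion.
Expenditure multiplier = 1/(1 − c(1−t) + m) = 1/(1 − 0.602×0.91 + 0.38) = 1/0.83218 ≈ 1.202.
The transfer multiplier is c × k ≈ 0.723, so ΔY = k × (c·ΔTR) = (−£266.084 billion) / 0.83218 ≈ −£319.7 billion.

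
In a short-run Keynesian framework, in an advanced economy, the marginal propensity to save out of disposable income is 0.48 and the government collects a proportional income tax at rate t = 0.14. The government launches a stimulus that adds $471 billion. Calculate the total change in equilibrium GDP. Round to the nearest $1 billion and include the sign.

MPC = 1 − MPS = 1 − 0.48 = 0.52.
Expenditure multiplier = 1/(1 − c(1−t)) = 1/(1 − 0.52×0.86) = 1/0.5528 ≈ 1.809.
ΔY = k × ΔG = (+$471 billion) / 0.5528 ≈ +$852 billion.

+$852 billion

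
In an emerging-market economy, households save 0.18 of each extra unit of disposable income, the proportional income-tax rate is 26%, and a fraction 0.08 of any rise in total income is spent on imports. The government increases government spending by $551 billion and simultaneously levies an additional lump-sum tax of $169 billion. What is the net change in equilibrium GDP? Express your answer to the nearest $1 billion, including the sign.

MPC = 1 − MPS = 1 − 0.18 = 0.82.
Expenditure multiplier = 1/(1 − c(1−t) + m) = 1/(1 − 0.82×0.74 + 0.08) = 1/0.4732 ≈ 2.113.
ΔG contributes k·ΔG = (+$551 billion) / 0.4732 ≈ +$1,164.4 billion.
ΔT of +$169 billion changes first-round spending by −c·ΔT = −$138.58 billion, contributing k·(−c·ΔT) = (−$138.58 billion) / 0.4732 ≈ −$292.9 billion.
Net ΔY = k(ΔG − c·ΔT) = (+$412.42 billion) / 0.4732 ≈ +$872 billion.

+$872 billion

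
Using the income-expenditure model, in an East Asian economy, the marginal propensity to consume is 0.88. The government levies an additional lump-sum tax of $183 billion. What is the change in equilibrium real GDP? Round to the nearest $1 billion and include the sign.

A lump-sum tax change of +$183 billion shifts disposable income by −$183 billion; first-round consumption changes by −c × ΔT = −0.88 × (+$183 billion) = −$161.04 billion.
Expenditure multiplier = 1/(1 − MPC) = 1/(1 − 0.88) = 1/0.12 ≈ 8.333.
The tax multiplier is −c × k ≈ −7.333, so ΔY = k × (−c·ΔT) = (−$161.04 billion) / 0.12 = −$1,342 billion.

−$1,342 billion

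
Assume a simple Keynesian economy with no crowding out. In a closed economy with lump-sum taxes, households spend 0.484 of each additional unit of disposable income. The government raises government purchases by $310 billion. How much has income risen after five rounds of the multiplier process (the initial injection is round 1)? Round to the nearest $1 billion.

Round 1 adds ΔG = $310 billion; each later round is MPC = 0.484 times the previous.
After 5 rounds: 310 + 150.04 + 72.61936 + 35.14777024 + 17.01152079616 = ΔG·(1 − c^5)/(1 − c) = 310 × (1 − 0.026559922791424)/0.516 ≈ $585 billion.

$585 billion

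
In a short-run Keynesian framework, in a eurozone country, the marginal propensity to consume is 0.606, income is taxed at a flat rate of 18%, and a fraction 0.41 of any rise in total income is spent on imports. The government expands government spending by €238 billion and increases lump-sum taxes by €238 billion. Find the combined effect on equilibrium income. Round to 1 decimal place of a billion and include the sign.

+€102.7 billion

Expenditure multiplier = 1/(1 − c(1−t) + m) = 1/(1 − 0.606×0.82 + 0.41) = 1/0.91308 ≈ 1.095.
ΔG contributes k·ΔG = (+€238 billion) / 0.91308 ≈ +€260.7 billion.
ΔT of +€238 billion changes first-round spending by −c·ΔT = −€144.228 billion, contributing k·(−c·ΔT) = (−€144.228 billion) / 0.91308 ≈ −€158 billion.
Net ΔY = k(ΔG − c·ΔT) = (+€93.772 billion) / 0.91308 ≈ +€102.7 billion.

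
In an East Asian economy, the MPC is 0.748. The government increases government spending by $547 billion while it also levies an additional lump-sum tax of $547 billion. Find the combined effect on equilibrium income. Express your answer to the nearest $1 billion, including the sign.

+$547 billion

Expenditure multiplier = 1/(1 − MPC) = 1/(1 − 0.748) = 1/0.252 ≈ 3.968.
ΔG contributes k·ΔG = (+$547 billion) / 0.252 ≈ +$2,170.6 billion.
ΔT of +$547 billion changes first-round spending by −c·ΔT = −$409.156 billion, contributing k·(−c·ΔT) = (−$409.156 billion) / 0.252 ≈ −$1,623.6 billion.
With ΔG = ΔT and no other leakages, the balanced-budget multiplier is 1, so ΔY = ΔG = +$547 billion.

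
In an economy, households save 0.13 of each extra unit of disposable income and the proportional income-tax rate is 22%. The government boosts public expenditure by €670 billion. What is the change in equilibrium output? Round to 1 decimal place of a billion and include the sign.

MPC = 1 − MPS = 1 − 0.13 = 0.87.
Spending multiplier = 1/(1 − c(1−t)) = 1/(1 − 0.87×0.78) = 1/0.3214 ≈ 3.111.
ΔY = k × ΔG = (+€670 billion) / 0.3214 ≈ +€2,084.6 billion.

+€2,084.6 billion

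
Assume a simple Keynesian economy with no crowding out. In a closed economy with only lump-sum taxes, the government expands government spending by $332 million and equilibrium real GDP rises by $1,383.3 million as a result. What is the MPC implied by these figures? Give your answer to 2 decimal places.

0.76

Implied spending multiplier k = ΔY/ΔG = 1,383.3/332 ≈ 4.1666.
Since k = 1/(1 − MPC), MPC = 1 − 1/k = 1 − ΔG/ΔY = 1 − 332/1,383.3 ≈ 0.76.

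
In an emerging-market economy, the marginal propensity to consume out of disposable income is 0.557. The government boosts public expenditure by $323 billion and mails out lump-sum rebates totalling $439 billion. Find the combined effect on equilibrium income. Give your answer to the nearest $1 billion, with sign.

Expenditure multiplier = 1/(1 − MPC) = 1/(1 − 0.557) = 1/0.443 ≈ 2.257.
ΔG contributes k·ΔG = (+$323 billion) / 0.443 ≈ +$729.1 billion.
ΔT of −$439 billion changes first-round spending by −c·ΔT = +$244.523 billion, contributing k·(−c·ΔT) = (+$244.523 billion) / 0.443 ≈ +$552 billion.
Net ΔY = k(ΔG − c·ΔT) = (+$567.523 billion) / 0.443 ≈ +$1,281 billion.

+$1,281 billion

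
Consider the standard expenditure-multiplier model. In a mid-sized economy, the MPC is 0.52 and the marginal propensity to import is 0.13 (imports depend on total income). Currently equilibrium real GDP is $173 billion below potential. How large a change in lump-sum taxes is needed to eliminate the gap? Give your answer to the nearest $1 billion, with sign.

−$203 billion

Spending multiplier = 1/(1 − c + m) = 1/(1 − 0.52 + 0.13) = 1/0.61 ≈ 1.639.
Tax multiplier = −c·k = −0.52/0.61 ≈ −0.852. Need ΔY = +$173 billion, so ΔT = ΔY/(−c·k) = −(+$173 billion) × 0.61 / 0.52 ≈ −$203 billion.
The government should cut lump-sum taxes by $203 billion.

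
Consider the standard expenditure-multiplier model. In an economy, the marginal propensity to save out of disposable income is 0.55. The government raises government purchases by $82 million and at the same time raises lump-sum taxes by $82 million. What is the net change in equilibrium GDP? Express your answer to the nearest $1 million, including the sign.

MPC = 1 − MPS = 1 − 0.55 = 0.45.
Expenditure multiplier = 1/(1 − MPC) = 1/(1 − 0.45) = 1/0.55 ≈ 1.818.
ΔG contributes k·ΔG = (+$82 million) / 0.55 ≈ +$149.1 million.
ΔT of +$82 million changes first-round spending by −c·ΔT = −$36.9 million, contributing k·(−c·ΔT) = (−$36.9 million) / 0.55 ≈ −$67.1 million.
With ΔG = ΔT and no other leakages, the balanced-budget multiplier is 1, so ΔY = ΔG = +$82 million.

+$82 million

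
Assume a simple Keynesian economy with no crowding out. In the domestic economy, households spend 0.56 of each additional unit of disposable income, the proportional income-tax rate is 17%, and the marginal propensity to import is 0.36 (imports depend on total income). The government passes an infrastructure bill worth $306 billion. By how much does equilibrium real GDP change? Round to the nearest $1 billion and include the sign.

+$342 billion

Spending multiplier = 1/(1 − c(1−t) + m) = 1/(1 − 0.56×0.83 + 0.36) = 1/0.8952 ≈ 1.117.
ΔY = k × ΔG = (+$306 billion) / 0.8952 ≈ +$342 billion.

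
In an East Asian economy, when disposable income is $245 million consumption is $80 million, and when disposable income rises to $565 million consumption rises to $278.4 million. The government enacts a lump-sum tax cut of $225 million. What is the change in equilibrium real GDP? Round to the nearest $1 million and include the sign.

+$367 million

MPC = ΔC/ΔYd = (278.4 − 80)/(565 − 245) = 198.4/320 = 0.62.
A lump-sum tax change of −$225 million shifts disposable income by +$225 million; first-round consumption changes by −c × ΔT = −0.62 × (−$225 million) = +$139.5 million.
Expenditure multiplier = 1/(1 − MPC) = 1/(1 − 0.62) = 1/0.38 ≈ 2.632.
The tax multiplier is −c × k ≈ −1.632, so ΔY = k × (−c·ΔT) = (+$139.5 million) / 0.38 ≈ +$367 million.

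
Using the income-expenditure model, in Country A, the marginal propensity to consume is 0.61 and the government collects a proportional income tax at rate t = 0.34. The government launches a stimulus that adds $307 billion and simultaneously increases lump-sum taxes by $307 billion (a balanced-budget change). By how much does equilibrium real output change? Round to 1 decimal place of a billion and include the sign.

Expenditure multiplier = 1/(1 − c(1−t)) = 1/(1 − 0.61×0.66) = 1/0.5974 ≈ 1.674.
ΔG contributes k·ΔG = (+$307 billion) / 0.5974 ≈ +$513.9 billion.
ΔT of +$307 billion changes first-round spending by −c·ΔT = −$187.27 billion, contributing k·(−c·ΔT) = (−$187.27 billion) / 0.5974 ≈ −$313.5 billion.
Net ΔY = k(ΔG − c·ΔT) = (+$119.73 billion) / 0.5974 ≈ +$200.4 billion.

+$200.4 billion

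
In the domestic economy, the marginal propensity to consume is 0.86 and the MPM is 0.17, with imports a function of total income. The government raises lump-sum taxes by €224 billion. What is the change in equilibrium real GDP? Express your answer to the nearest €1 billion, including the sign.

−€621 billion

A lump-sum tax change of +€224 billion shifts disposable income by −€224 billion; first-round consumption changes by −c × ΔT = −0.86 × (+€224 billion) = −€192.64 billion.
Expenditure multiplier = 1/(1 − c + m) = 1/(1 − 0.86 + 0.17) = 1/0.31 ≈ 3.226.
The tax multiplier is −c × k ≈ −2.774, so ΔY = k × (−c·ΔT) = (−€192.64 billion) / 0.31 ≈ −€621 billion.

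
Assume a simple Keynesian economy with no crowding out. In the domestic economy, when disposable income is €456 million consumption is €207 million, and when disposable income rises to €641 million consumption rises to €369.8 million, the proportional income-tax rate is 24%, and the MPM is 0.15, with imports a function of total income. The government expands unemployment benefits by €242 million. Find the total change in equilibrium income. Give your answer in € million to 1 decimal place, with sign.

+€442.6 million

MPC = ΔC/ΔYd = (369.8 − 207)/(641 − 456) = 162.8/185 = 0.88.
The transfer change shifts disposable income by +€242 million, so first-round consumption changes by c·ΔTR = 0.88 × (+€242 million) = +€212.96 million.
Expenditure multiplier = 1/(1 − c(1−t) + m) = 1/(1 − 0.88×0.76 + 0.15) = 1/0.4812 ≈ 2.078.
The transfer multiplier is c × k ≈ 1.829, so ΔY = k × (c·ΔTR) = (+€212.96 million) / 0.4812 ≈ +€442.6 million.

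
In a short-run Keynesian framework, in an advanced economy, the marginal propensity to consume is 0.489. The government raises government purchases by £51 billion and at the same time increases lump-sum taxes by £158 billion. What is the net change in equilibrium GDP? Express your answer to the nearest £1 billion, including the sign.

Expenditure multiplier = 1/(1 − MPC) = 1/(1 − 0.489) = 1/0.511 ≈ 1.957.
ΔG contributes k·ΔG = (+£51 billion) / 0.511 ≈ +£99.8 billion.
ΔT of +£158 billion changes first-round spending by −c·ΔT = −£77.262 billion, contributing k·(−c·ΔT) = (−£77.262 billion) / 0.511 ≈ −£151.2 billion.
Net ΔY = k(ΔG − c·ΔT) = (−£26.262 billion) / 0.511 ≈ −£51 billion.

−£51 billion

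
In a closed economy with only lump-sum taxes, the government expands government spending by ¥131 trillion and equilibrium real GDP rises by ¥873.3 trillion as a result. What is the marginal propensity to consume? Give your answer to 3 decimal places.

Implied spending multiplier k = ΔY/ΔG = 873.3/131 ≈ 6.6664.
Since k = 1/(1 − MPC), MPC = 1 − 1/k = 1 − ΔG/ΔY = 1 − 131/873.3 ≈ 0.850.

0.850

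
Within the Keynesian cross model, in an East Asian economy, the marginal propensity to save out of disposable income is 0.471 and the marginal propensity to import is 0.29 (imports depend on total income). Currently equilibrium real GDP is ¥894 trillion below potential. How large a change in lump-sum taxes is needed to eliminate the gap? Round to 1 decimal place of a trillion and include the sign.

MPC = 1 − MPS = 1 − 0.471 = 0.529.
Spending multiplier = 1/(1 − c + m) = 1/(1 − 0.529 + 0.29) = 1/0.761 ≈ 1.314.
Tax multiplier = −c·k = −0.529/0.761 ≈ −0.695. Need ΔY = +¥894 trillion, so ΔT = ΔY/(−c·k) = −(+¥894 trillion) × 0.761 / 0.529 ≈ −¥1,286.1 trillion.
The government should cut lump-sum taxes by ¥1,286.1 trillion.

−¥1,286.1 trillion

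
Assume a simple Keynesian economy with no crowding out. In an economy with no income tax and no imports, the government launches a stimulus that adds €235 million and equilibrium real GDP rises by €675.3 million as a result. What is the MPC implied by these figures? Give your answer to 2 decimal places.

Implied spending multiplier k = ΔY/ΔG = 675.3/235 ≈ 2.8736.
Since k = 1/(1 − MPC), MPC = 1 − 1/k = 1 − ΔG/ΔY = 1 − 235/675.3 ≈ 0.65.

0.65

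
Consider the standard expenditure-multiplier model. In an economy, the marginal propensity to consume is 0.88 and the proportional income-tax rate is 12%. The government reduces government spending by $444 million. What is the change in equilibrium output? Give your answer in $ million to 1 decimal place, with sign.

Spending multiplier = 1/(1 − c(1−t)) = 1/(1 − 0.88×0.88) = 1/0.2256 ≈ 4.433.
ΔY = k × ΔG = (−$444 million) / 0.2256 ≈ −$1,968.1 million.

−$1,968.1 million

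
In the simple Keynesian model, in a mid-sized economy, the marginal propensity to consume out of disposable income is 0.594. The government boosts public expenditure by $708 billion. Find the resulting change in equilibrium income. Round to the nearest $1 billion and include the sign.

Spending multiplier = 1/(1 − MPC) = 1/(1 − 0.594) = 1/0.406 ≈ 2.463.
ΔY = k × ΔG = (+$708 billion) / 0.406 ≈ +$1,744 billion.

+$1,744 billion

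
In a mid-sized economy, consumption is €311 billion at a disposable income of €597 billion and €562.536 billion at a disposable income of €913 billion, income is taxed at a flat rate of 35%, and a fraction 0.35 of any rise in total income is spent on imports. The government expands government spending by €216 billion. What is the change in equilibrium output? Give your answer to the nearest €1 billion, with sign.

+€259 billion

MPC = ΔC/ΔYd = (562.536 − 311)/(913 − 597) = 251.536/316 = 0.796.
Government-spending multiplier = 1/(1 − c(1−t) + m) = 1/(1 − 0.796×0.65 + 0.35) = 1/0.8326 ≈ 1.201.
ΔY = k × ΔG = (+€216 billion) / 0.8326 ≈ +€259 billion.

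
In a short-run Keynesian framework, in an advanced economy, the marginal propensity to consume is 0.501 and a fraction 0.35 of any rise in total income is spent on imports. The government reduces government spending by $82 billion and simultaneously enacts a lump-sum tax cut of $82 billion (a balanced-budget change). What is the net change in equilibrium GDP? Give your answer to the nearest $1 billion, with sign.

Expenditure multiplier = 1/(1 − c + m) = 1/(1 − 0.501 + 0.35) = 1/0.849 ≈ 1.178.
ΔG contributes k·ΔG = (−$82 billion) / 0.849 ≈ −$96.6 billion.
ΔT of −$82 billion changes first-round spending by −c·ΔT = +$41.082 billion, contributing k·(−c·ΔT) = (+$41.082 billion) / 0.849 ≈ +$48.4 billion.
Net ΔY = k(ΔG − c·ΔT) = (−$40.918 billion) / 0.849 ≈ −$48 billion.

−$48 billion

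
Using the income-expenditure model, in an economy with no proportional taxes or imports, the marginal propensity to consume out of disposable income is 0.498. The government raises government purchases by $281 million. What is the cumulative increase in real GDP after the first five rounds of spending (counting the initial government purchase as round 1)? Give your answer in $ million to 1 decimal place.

Round 1 adds ΔG = $281 million; each later round is MPC = 0.498 times the previous.
After 5 rounds: 281 + 139.938 + 69.689124 + 34.705183752 + 17.283181508496 = ΔG·(1 − c^5)/(1 − c) = 281 × (1 − 0.030629980039968)/0.502 ≈ $542.6 million.

$542.6 million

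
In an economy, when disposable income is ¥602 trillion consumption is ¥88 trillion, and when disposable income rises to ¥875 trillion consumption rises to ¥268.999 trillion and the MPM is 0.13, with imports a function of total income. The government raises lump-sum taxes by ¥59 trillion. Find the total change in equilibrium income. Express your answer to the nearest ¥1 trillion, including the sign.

MPC = ΔC/ΔYd = (268.999 − 88)/(875 − 602) = 180.999/273 = 0.663.
A lump-sum tax change of +¥59 trillion shifts disposable income by −¥59 trillion; first-round consumption changes by −c × ΔT = −0.663 × (+¥59 trillion) = −¥39.117 trillion.
Expenditure multiplier = 1/(1 − c + m) = 1/(1 − 0.663 + 0.13) = 1/0.467 ≈ 2.141.
The tax multiplier is −c × k ≈ −1.42, so ΔY = k × (−c·ΔT) = (−¥39.117 trillion) / 0.467 ≈ −¥84 trillion.

−¥84 trillion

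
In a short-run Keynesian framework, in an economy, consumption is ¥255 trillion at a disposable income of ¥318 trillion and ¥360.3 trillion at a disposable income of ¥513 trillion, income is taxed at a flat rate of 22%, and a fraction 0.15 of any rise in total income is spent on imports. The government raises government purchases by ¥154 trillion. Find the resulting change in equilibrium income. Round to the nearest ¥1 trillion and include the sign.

MPC = ΔC/ΔYd = (360.3 − 255)/(513 − 318) = 105.3/195 = 0.54.
Expenditure multiplier = 1/(1 − c(1−t) + m) = 1/(1 − 0.54×0.78 + 0.15) = 1/0.7288 ≈ 1.372.
ΔY = k × ΔG = (+¥154 trillion) / 0.7288 ≈ +¥211 trillion.

+¥211 trillion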